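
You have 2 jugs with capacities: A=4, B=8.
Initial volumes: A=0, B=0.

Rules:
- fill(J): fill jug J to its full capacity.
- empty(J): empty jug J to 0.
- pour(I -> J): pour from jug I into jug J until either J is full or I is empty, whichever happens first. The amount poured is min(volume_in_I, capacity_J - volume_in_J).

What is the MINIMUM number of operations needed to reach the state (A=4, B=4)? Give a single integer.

BFS from (A=0, B=0). One shortest path:
  1. fill(B) -> (A=0 B=8)
  2. pour(B -> A) -> (A=4 B=4)
Reached target in 2 moves.

Answer: 2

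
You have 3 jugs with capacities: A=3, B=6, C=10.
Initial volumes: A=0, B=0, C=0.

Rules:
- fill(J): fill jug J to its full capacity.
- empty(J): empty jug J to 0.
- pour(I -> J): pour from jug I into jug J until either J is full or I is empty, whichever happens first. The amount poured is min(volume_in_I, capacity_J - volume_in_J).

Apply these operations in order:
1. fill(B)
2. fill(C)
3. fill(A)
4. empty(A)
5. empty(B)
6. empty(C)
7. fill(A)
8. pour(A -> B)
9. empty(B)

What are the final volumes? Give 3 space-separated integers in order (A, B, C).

Step 1: fill(B) -> (A=0 B=6 C=0)
Step 2: fill(C) -> (A=0 B=6 C=10)
Step 3: fill(A) -> (A=3 B=6 C=10)
Step 4: empty(A) -> (A=0 B=6 C=10)
Step 5: empty(B) -> (A=0 B=0 C=10)
Step 6: empty(C) -> (A=0 B=0 C=0)
Step 7: fill(A) -> (A=3 B=0 C=0)
Step 8: pour(A -> B) -> (A=0 B=3 C=0)
Step 9: empty(B) -> (A=0 B=0 C=0)

Answer: 0 0 0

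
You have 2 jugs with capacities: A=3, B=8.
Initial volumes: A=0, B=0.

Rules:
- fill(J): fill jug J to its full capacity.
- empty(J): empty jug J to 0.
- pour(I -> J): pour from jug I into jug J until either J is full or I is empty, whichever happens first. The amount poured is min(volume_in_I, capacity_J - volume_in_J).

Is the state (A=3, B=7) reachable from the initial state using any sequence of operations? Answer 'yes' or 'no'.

BFS from (A=0, B=0):
  1. fill(B) -> (A=0 B=8)
  2. pour(B -> A) -> (A=3 B=5)
  3. empty(A) -> (A=0 B=5)
  4. pour(B -> A) -> (A=3 B=2)
  5. empty(A) -> (A=0 B=2)
  6. pour(B -> A) -> (A=2 B=0)
  7. fill(B) -> (A=2 B=8)
  8. pour(B -> A) -> (A=3 B=7)
Target reached → yes.

Answer: yes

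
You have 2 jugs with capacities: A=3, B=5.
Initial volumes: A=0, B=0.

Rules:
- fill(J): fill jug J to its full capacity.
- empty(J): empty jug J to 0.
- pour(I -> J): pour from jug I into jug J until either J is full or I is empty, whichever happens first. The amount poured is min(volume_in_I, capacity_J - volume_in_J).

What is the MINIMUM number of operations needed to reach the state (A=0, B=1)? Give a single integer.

Answer: 6

Derivation:
BFS from (A=0, B=0). One shortest path:
  1. fill(A) -> (A=3 B=0)
  2. pour(A -> B) -> (A=0 B=3)
  3. fill(A) -> (A=3 B=3)
  4. pour(A -> B) -> (A=1 B=5)
  5. empty(B) -> (A=1 B=0)
  6. pour(A -> B) -> (A=0 B=1)
Reached target in 6 moves.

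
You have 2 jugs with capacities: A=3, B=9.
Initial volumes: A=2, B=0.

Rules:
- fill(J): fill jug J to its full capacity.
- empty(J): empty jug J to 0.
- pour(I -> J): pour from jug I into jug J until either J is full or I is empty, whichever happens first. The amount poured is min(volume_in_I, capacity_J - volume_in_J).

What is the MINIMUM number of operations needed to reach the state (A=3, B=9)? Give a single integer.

Answer: 2

Derivation:
BFS from (A=2, B=0). One shortest path:
  1. fill(A) -> (A=3 B=0)
  2. fill(B) -> (A=3 B=9)
Reached target in 2 moves.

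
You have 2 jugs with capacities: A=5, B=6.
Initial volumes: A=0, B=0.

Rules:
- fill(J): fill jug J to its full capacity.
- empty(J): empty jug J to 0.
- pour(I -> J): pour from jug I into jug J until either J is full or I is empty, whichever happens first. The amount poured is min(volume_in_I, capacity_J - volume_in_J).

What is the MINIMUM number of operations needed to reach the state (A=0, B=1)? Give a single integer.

BFS from (A=0, B=0). One shortest path:
  1. fill(B) -> (A=0 B=6)
  2. pour(B -> A) -> (A=5 B=1)
  3. empty(A) -> (A=0 B=1)
Reached target in 3 moves.

Answer: 3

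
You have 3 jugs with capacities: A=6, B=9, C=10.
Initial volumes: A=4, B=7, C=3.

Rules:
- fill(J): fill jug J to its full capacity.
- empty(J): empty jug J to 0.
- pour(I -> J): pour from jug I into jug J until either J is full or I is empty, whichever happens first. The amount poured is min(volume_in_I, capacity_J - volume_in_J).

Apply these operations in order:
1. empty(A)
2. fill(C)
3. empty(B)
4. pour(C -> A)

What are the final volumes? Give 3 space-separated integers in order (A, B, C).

Step 1: empty(A) -> (A=0 B=7 C=3)
Step 2: fill(C) -> (A=0 B=7 C=10)
Step 3: empty(B) -> (A=0 B=0 C=10)
Step 4: pour(C -> A) -> (A=6 B=0 C=4)

Answer: 6 0 4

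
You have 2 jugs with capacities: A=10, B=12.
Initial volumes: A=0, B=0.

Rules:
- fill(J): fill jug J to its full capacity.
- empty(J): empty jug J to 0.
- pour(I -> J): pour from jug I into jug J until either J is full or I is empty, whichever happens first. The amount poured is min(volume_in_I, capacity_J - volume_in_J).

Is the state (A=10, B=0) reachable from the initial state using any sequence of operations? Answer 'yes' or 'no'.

BFS from (A=0, B=0):
  1. fill(A) -> (A=10 B=0)
Target reached → yes.

Answer: yes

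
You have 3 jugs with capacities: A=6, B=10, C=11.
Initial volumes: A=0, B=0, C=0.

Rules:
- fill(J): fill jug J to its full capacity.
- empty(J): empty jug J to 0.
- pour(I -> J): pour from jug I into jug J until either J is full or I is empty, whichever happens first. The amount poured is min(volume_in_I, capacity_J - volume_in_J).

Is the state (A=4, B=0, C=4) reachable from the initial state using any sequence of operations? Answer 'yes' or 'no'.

Answer: yes

Derivation:
BFS from (A=0, B=0, C=0):
  1. fill(B) -> (A=0 B=10 C=0)
  2. pour(B -> A) -> (A=6 B=4 C=0)
  3. empty(A) -> (A=0 B=4 C=0)
  4. pour(B -> C) -> (A=0 B=0 C=4)
  5. fill(B) -> (A=0 B=10 C=4)
  6. pour(B -> A) -> (A=6 B=4 C=4)
  7. empty(A) -> (A=0 B=4 C=4)
  8. pour(B -> A) -> (A=4 B=0 C=4)
Target reached → yes.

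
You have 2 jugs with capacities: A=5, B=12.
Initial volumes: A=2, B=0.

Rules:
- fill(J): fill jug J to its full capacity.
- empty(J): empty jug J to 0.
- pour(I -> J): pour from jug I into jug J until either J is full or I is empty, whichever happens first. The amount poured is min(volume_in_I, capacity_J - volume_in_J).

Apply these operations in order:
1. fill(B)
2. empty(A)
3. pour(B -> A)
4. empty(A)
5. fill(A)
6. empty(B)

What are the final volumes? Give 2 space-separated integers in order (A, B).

Step 1: fill(B) -> (A=2 B=12)
Step 2: empty(A) -> (A=0 B=12)
Step 3: pour(B -> A) -> (A=5 B=7)
Step 4: empty(A) -> (A=0 B=7)
Step 5: fill(A) -> (A=5 B=7)
Step 6: empty(B) -> (A=5 B=0)

Answer: 5 0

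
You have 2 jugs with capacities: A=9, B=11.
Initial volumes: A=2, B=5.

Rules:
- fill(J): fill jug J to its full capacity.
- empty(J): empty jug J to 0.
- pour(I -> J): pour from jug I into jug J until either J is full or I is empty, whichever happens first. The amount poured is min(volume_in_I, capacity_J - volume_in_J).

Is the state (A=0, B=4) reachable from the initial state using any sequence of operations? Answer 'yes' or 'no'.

Answer: yes

Derivation:
BFS from (A=2, B=5):
  1. fill(B) -> (A=2 B=11)
  2. pour(B -> A) -> (A=9 B=4)
  3. empty(A) -> (A=0 B=4)
Target reached → yes.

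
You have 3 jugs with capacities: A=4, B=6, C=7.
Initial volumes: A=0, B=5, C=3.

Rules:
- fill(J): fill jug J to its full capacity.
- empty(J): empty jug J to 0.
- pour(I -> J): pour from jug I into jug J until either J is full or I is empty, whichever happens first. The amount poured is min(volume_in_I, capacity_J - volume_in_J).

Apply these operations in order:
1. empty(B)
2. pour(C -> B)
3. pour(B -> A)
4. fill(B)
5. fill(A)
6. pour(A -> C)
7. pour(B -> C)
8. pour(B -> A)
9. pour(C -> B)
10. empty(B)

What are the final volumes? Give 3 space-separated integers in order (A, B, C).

Answer: 3 0 1

Derivation:
Step 1: empty(B) -> (A=0 B=0 C=3)
Step 2: pour(C -> B) -> (A=0 B=3 C=0)
Step 3: pour(B -> A) -> (A=3 B=0 C=0)
Step 4: fill(B) -> (A=3 B=6 C=0)
Step 5: fill(A) -> (A=4 B=6 C=0)
Step 6: pour(A -> C) -> (A=0 B=6 C=4)
Step 7: pour(B -> C) -> (A=0 B=3 C=7)
Step 8: pour(B -> A) -> (A=3 B=0 C=7)
Step 9: pour(C -> B) -> (A=3 B=6 C=1)
Step 10: empty(B) -> (A=3 B=0 C=1)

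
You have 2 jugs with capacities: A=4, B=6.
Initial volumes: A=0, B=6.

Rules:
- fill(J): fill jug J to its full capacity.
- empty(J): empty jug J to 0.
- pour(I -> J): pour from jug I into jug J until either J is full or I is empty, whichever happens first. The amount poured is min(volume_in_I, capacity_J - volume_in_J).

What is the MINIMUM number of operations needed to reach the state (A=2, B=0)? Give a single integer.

BFS from (A=0, B=6). One shortest path:
  1. pour(B -> A) -> (A=4 B=2)
  2. empty(A) -> (A=0 B=2)
  3. pour(B -> A) -> (A=2 B=0)
Reached target in 3 moves.

Answer: 3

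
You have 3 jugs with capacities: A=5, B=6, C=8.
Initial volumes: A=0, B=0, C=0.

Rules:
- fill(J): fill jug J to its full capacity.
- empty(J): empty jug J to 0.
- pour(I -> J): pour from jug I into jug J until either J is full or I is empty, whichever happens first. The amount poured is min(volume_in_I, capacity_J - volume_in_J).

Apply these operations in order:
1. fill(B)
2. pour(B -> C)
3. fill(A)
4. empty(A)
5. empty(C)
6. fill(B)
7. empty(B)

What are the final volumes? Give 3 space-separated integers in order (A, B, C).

Step 1: fill(B) -> (A=0 B=6 C=0)
Step 2: pour(B -> C) -> (A=0 B=0 C=6)
Step 3: fill(A) -> (A=5 B=0 C=6)
Step 4: empty(A) -> (A=0 B=0 C=6)
Step 5: empty(C) -> (A=0 B=0 C=0)
Step 6: fill(B) -> (A=0 B=6 C=0)
Step 7: empty(B) -> (A=0 B=0 C=0)

Answer: 0 0 0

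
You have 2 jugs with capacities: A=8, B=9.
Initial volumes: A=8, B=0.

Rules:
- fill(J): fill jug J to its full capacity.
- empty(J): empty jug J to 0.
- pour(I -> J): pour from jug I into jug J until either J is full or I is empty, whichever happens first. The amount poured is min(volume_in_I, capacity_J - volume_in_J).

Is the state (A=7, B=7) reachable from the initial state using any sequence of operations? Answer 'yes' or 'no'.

Answer: no

Derivation:
BFS explored all 34 reachable states.
Reachable set includes: (0,0), (0,1), (0,2), (0,3), (0,4), (0,5), (0,6), (0,7), (0,8), (0,9), (1,0), (1,9) ...
Target (A=7, B=7) not in reachable set → no.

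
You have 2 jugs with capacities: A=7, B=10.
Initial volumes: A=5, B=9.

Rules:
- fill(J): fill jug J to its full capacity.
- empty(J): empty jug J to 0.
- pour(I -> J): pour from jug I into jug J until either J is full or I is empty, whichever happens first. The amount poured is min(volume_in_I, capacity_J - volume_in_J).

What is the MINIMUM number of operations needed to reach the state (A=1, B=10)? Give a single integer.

BFS from (A=5, B=9). One shortest path:
  1. pour(A -> B) -> (A=4 B=10)
  2. empty(B) -> (A=4 B=0)
  3. pour(A -> B) -> (A=0 B=4)
  4. fill(A) -> (A=7 B=4)
  5. pour(A -> B) -> (A=1 B=10)
Reached target in 5 moves.

Answer: 5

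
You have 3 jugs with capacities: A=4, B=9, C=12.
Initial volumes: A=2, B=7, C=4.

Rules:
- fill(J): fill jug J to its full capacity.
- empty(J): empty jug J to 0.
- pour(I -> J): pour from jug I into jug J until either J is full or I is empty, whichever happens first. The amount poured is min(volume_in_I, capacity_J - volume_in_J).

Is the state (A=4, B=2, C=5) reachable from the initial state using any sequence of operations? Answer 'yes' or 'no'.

Answer: yes

Derivation:
BFS from (A=2, B=7, C=4):
  1. fill(B) -> (A=2 B=9 C=4)
  2. empty(C) -> (A=2 B=9 C=0)
  3. pour(B -> C) -> (A=2 B=0 C=9)
  4. pour(A -> B) -> (A=0 B=2 C=9)
  5. pour(C -> A) -> (A=4 B=2 C=5)
Target reached → yes.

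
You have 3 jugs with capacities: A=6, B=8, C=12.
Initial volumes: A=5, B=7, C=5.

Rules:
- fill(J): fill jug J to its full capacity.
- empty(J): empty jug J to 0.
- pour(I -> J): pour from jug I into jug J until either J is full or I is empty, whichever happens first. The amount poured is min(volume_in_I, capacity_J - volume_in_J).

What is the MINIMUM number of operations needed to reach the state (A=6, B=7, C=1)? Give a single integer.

BFS from (A=5, B=7, C=5). One shortest path:
  1. fill(B) -> (A=5 B=8 C=5)
  2. pour(B -> C) -> (A=5 B=1 C=12)
  3. empty(C) -> (A=5 B=1 C=0)
  4. pour(B -> C) -> (A=5 B=0 C=1)
  5. fill(B) -> (A=5 B=8 C=1)
  6. pour(B -> A) -> (A=6 B=7 C=1)
Reached target in 6 moves.

Answer: 6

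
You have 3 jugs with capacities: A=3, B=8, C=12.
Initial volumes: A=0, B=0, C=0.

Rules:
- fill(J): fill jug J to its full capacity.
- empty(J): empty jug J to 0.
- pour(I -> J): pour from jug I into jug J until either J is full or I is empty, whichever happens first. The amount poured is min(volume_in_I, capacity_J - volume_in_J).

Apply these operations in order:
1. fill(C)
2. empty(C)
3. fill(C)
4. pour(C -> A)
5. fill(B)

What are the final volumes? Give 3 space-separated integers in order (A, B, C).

Answer: 3 8 9

Derivation:
Step 1: fill(C) -> (A=0 B=0 C=12)
Step 2: empty(C) -> (A=0 B=0 C=0)
Step 3: fill(C) -> (A=0 B=0 C=12)
Step 4: pour(C -> A) -> (A=3 B=0 C=9)
Step 5: fill(B) -> (A=3 B=8 C=9)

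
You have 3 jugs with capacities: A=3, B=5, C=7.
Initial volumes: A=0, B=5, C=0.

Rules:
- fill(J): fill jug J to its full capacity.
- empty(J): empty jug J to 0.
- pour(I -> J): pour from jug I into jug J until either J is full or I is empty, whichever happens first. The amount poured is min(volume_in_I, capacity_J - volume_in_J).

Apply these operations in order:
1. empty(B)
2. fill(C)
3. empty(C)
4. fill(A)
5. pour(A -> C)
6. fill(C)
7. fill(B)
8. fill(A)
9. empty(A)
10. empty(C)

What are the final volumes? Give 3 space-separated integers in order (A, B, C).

Step 1: empty(B) -> (A=0 B=0 C=0)
Step 2: fill(C) -> (A=0 B=0 C=7)
Step 3: empty(C) -> (A=0 B=0 C=0)
Step 4: fill(A) -> (A=3 B=0 C=0)
Step 5: pour(A -> C) -> (A=0 B=0 C=3)
Step 6: fill(C) -> (A=0 B=0 C=7)
Step 7: fill(B) -> (A=0 B=5 C=7)
Step 8: fill(A) -> (A=3 B=5 C=7)
Step 9: empty(A) -> (A=0 B=5 C=7)
Step 10: empty(C) -> (A=0 B=5 C=0)

Answer: 0 5 0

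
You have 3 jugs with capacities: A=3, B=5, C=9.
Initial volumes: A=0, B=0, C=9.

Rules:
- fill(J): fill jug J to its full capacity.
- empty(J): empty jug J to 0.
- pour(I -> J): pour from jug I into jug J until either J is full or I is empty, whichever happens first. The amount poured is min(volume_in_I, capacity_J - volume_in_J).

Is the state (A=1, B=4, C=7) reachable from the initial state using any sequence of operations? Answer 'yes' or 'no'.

BFS explored all 176 reachable states.
Reachable set includes: (0,0,0), (0,0,1), (0,0,2), (0,0,3), (0,0,4), (0,0,5), (0,0,6), (0,0,7), (0,0,8), (0,0,9), (0,1,0), (0,1,1) ...
Target (A=1, B=4, C=7) not in reachable set → no.

Answer: no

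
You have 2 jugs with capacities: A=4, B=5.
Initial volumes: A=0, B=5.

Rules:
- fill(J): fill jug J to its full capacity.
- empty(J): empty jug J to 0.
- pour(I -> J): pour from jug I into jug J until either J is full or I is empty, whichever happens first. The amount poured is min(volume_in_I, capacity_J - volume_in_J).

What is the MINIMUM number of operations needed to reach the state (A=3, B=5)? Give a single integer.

BFS from (A=0, B=5). One shortest path:
  1. fill(A) -> (A=4 B=5)
  2. empty(B) -> (A=4 B=0)
  3. pour(A -> B) -> (A=0 B=4)
  4. fill(A) -> (A=4 B=4)
  5. pour(A -> B) -> (A=3 B=5)
Reached target in 5 moves.

Answer: 5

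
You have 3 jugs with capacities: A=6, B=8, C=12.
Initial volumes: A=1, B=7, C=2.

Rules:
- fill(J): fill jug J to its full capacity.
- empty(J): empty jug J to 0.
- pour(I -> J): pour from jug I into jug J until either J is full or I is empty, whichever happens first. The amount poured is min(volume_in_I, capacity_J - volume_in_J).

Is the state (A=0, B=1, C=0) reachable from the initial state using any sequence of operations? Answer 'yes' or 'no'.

BFS from (A=1, B=7, C=2):
  1. empty(B) -> (A=1 B=0 C=2)
  2. empty(C) -> (A=1 B=0 C=0)
  3. pour(A -> B) -> (A=0 B=1 C=0)
Target reached → yes.

Answer: yes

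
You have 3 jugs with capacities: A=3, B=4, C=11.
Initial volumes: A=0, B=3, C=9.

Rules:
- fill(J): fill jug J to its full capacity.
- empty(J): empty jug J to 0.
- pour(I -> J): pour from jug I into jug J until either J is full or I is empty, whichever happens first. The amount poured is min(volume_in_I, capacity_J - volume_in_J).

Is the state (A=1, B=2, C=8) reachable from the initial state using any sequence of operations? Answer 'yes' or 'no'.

Answer: no

Derivation:
BFS explored all 180 reachable states.
Reachable set includes: (0,0,0), (0,0,1), (0,0,2), (0,0,3), (0,0,4), (0,0,5), (0,0,6), (0,0,7), (0,0,8), (0,0,9), (0,0,10), (0,0,11) ...
Target (A=1, B=2, C=8) not in reachable set → no.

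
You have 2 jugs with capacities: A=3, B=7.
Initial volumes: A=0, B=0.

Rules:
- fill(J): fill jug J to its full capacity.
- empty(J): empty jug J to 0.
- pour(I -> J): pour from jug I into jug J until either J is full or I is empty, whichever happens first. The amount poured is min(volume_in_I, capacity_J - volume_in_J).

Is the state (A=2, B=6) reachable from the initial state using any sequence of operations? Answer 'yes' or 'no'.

Answer: no

Derivation:
BFS explored all 20 reachable states.
Reachable set includes: (0,0), (0,1), (0,2), (0,3), (0,4), (0,5), (0,6), (0,7), (1,0), (1,7), (2,0), (2,7) ...
Target (A=2, B=6) not in reachable set → no.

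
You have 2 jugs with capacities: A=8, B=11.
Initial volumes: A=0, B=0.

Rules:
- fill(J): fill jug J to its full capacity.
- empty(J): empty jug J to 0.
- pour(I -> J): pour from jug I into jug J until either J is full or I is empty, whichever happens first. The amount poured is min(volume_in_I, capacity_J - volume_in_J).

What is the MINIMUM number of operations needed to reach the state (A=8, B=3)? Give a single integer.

Answer: 2

Derivation:
BFS from (A=0, B=0). One shortest path:
  1. fill(B) -> (A=0 B=11)
  2. pour(B -> A) -> (A=8 B=3)
Reached target in 2 moves.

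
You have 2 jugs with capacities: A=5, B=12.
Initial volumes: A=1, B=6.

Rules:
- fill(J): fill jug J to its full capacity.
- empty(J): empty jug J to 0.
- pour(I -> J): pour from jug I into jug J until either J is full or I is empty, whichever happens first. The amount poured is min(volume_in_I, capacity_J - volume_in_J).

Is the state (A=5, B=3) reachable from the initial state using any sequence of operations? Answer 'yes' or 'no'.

Answer: yes

Derivation:
BFS from (A=1, B=6):
  1. fill(B) -> (A=1 B=12)
  2. pour(B -> A) -> (A=5 B=8)
  3. empty(A) -> (A=0 B=8)
  4. pour(B -> A) -> (A=5 B=3)
Target reached → yes.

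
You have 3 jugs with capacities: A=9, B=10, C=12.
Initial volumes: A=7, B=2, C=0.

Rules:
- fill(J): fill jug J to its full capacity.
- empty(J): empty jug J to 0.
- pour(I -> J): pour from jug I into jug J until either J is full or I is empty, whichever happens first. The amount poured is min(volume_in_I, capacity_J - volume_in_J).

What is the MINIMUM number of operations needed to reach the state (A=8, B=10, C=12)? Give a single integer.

BFS from (A=7, B=2, C=0). One shortest path:
  1. fill(C) -> (A=7 B=2 C=12)
  2. pour(A -> B) -> (A=0 B=9 C=12)
  3. fill(A) -> (A=9 B=9 C=12)
  4. pour(A -> B) -> (A=8 B=10 C=12)
Reached target in 4 moves.

Answer: 4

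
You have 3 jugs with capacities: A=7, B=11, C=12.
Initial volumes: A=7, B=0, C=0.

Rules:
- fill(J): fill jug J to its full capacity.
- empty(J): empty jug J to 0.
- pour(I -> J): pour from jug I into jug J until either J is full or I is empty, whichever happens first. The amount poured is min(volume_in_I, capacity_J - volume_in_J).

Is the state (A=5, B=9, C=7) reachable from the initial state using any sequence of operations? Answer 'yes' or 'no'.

BFS explored all 588 reachable states.
Reachable set includes: (0,0,0), (0,0,1), (0,0,2), (0,0,3), (0,0,4), (0,0,5), (0,0,6), (0,0,7), (0,0,8), (0,0,9), (0,0,10), (0,0,11) ...
Target (A=5, B=9, C=7) not in reachable set → no.

Answer: no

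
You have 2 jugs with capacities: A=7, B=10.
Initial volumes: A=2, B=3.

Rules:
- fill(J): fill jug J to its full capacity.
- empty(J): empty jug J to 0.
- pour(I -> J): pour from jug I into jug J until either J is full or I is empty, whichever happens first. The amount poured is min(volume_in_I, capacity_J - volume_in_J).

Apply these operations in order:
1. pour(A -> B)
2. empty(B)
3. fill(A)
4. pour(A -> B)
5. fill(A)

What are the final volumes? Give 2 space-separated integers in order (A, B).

Step 1: pour(A -> B) -> (A=0 B=5)
Step 2: empty(B) -> (A=0 B=0)
Step 3: fill(A) -> (A=7 B=0)
Step 4: pour(A -> B) -> (A=0 B=7)
Step 5: fill(A) -> (A=7 B=7)

Answer: 7 7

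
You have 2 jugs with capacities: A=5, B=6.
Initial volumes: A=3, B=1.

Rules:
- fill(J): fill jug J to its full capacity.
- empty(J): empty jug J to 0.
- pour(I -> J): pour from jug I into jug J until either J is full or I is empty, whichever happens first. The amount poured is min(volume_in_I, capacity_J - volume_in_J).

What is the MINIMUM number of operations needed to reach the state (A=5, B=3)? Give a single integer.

Answer: 3

Derivation:
BFS from (A=3, B=1). One shortest path:
  1. empty(B) -> (A=3 B=0)
  2. pour(A -> B) -> (A=0 B=3)
  3. fill(A) -> (A=5 B=3)
Reached target in 3 moves.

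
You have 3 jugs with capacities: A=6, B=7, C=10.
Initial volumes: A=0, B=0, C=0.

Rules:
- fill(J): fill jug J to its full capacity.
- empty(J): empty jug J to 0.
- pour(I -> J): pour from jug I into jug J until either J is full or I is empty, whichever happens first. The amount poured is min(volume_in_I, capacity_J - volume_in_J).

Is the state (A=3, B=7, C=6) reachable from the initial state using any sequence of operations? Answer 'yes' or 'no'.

Answer: yes

Derivation:
BFS from (A=0, B=0, C=0):
  1. fill(C) -> (A=0 B=0 C=10)
  2. pour(C -> A) -> (A=6 B=0 C=4)
  3. pour(C -> B) -> (A=6 B=4 C=0)
  4. pour(A -> C) -> (A=0 B=4 C=6)
  5. fill(A) -> (A=6 B=4 C=6)
  6. pour(A -> B) -> (A=3 B=7 C=6)
Target reached → yes.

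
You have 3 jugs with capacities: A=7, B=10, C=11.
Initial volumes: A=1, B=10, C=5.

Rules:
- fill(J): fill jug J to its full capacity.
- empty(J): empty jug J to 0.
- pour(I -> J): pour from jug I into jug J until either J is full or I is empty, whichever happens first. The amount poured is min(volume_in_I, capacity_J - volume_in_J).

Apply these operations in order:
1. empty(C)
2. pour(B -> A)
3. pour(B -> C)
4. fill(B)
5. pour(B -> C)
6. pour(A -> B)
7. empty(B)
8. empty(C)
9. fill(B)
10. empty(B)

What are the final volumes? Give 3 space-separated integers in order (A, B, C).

Answer: 0 0 0

Derivation:
Step 1: empty(C) -> (A=1 B=10 C=0)
Step 2: pour(B -> A) -> (A=7 B=4 C=0)
Step 3: pour(B -> C) -> (A=7 B=0 C=4)
Step 4: fill(B) -> (A=7 B=10 C=4)
Step 5: pour(B -> C) -> (A=7 B=3 C=11)
Step 6: pour(A -> B) -> (A=0 B=10 C=11)
Step 7: empty(B) -> (A=0 B=0 C=11)
Step 8: empty(C) -> (A=0 B=0 C=0)
Step 9: fill(B) -> (A=0 B=10 C=0)
Step 10: empty(B) -> (A=0 B=0 C=0)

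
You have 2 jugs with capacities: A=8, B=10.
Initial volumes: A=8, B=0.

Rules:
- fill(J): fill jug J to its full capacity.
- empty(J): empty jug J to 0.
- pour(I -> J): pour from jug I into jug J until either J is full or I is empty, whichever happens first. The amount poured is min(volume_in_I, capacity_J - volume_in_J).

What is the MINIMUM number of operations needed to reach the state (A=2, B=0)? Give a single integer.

BFS from (A=8, B=0). One shortest path:
  1. empty(A) -> (A=0 B=0)
  2. fill(B) -> (A=0 B=10)
  3. pour(B -> A) -> (A=8 B=2)
  4. empty(A) -> (A=0 B=2)
  5. pour(B -> A) -> (A=2 B=0)
Reached target in 5 moves.

Answer: 5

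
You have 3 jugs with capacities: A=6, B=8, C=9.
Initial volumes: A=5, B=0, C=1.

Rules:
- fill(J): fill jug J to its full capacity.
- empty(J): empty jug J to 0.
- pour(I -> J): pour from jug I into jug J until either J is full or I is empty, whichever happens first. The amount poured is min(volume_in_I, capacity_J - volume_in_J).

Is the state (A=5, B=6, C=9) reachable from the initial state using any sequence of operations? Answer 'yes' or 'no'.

BFS from (A=5, B=0, C=1):
  1. fill(C) -> (A=5 B=0 C=9)
  2. pour(C -> A) -> (A=6 B=0 C=8)
  3. pour(A -> B) -> (A=0 B=6 C=8)
  4. fill(A) -> (A=6 B=6 C=8)
  5. pour(A -> C) -> (A=5 B=6 C=9)
Target reached → yes.

Answer: yes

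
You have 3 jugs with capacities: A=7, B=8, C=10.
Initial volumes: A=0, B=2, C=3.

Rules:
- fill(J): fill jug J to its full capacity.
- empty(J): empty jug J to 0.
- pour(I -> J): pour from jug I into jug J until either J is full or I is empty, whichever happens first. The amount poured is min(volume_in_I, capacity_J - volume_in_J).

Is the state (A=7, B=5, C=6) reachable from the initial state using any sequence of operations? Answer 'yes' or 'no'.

BFS from (A=0, B=2, C=3):
  1. pour(C -> B) -> (A=0 B=5 C=0)
  2. fill(C) -> (A=0 B=5 C=10)
  3. pour(C -> A) -> (A=7 B=5 C=3)
  4. empty(A) -> (A=0 B=5 C=3)
  5. pour(C -> A) -> (A=3 B=5 C=0)
  6. fill(C) -> (A=3 B=5 C=10)
  7. pour(C -> A) -> (A=7 B=5 C=6)
Target reached → yes.

Answer: yes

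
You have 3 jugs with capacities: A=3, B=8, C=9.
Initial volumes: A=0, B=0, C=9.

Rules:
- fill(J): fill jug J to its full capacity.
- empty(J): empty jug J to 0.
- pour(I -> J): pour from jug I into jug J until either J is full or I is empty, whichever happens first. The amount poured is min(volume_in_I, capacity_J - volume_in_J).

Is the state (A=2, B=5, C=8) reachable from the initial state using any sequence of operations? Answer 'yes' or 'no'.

Answer: no

Derivation:
BFS explored all 248 reachable states.
Reachable set includes: (0,0,0), (0,0,1), (0,0,2), (0,0,3), (0,0,4), (0,0,5), (0,0,6), (0,0,7), (0,0,8), (0,0,9), (0,1,0), (0,1,1) ...
Target (A=2, B=5, C=8) not in reachable set → no.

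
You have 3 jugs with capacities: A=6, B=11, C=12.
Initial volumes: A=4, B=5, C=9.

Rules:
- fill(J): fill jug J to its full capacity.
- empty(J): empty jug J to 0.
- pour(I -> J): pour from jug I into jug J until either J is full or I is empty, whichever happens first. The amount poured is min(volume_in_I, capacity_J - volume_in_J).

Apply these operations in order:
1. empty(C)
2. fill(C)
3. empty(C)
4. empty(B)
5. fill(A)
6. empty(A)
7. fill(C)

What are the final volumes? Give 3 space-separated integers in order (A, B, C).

Answer: 0 0 12

Derivation:
Step 1: empty(C) -> (A=4 B=5 C=0)
Step 2: fill(C) -> (A=4 B=5 C=12)
Step 3: empty(C) -> (A=4 B=5 C=0)
Step 4: empty(B) -> (A=4 B=0 C=0)
Step 5: fill(A) -> (A=6 B=0 C=0)
Step 6: empty(A) -> (A=0 B=0 C=0)
Step 7: fill(C) -> (A=0 B=0 C=12)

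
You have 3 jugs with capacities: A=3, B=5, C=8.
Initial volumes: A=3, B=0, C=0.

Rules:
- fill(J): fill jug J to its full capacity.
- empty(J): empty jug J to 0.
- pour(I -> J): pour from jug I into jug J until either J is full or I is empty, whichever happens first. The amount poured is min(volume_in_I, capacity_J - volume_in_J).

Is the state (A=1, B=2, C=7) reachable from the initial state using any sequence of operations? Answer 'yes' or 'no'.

BFS explored all 160 reachable states.
Reachable set includes: (0,0,0), (0,0,1), (0,0,2), (0,0,3), (0,0,4), (0,0,5), (0,0,6), (0,0,7), (0,0,8), (0,1,0), (0,1,1), (0,1,2) ...
Target (A=1, B=2, C=7) not in reachable set → no.

Answer: no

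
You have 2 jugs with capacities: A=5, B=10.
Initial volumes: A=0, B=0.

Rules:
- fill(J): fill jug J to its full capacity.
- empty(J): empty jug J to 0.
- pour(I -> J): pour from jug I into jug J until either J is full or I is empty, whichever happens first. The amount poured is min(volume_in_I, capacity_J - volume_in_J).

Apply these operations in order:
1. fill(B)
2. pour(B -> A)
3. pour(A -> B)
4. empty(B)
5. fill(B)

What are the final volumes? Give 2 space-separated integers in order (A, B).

Step 1: fill(B) -> (A=0 B=10)
Step 2: pour(B -> A) -> (A=5 B=5)
Step 3: pour(A -> B) -> (A=0 B=10)
Step 4: empty(B) -> (A=0 B=0)
Step 5: fill(B) -> (A=0 B=10)

Answer: 0 10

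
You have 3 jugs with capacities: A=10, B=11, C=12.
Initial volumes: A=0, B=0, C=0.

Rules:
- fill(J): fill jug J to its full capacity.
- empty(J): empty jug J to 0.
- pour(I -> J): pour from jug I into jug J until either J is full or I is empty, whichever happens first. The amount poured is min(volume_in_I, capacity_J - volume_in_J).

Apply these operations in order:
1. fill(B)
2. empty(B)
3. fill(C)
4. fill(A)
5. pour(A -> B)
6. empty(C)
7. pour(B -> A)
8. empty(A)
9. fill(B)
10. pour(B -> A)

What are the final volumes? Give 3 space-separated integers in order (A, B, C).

Step 1: fill(B) -> (A=0 B=11 C=0)
Step 2: empty(B) -> (A=0 B=0 C=0)
Step 3: fill(C) -> (A=0 B=0 C=12)
Step 4: fill(A) -> (A=10 B=0 C=12)
Step 5: pour(A -> B) -> (A=0 B=10 C=12)
Step 6: empty(C) -> (A=0 B=10 C=0)
Step 7: pour(B -> A) -> (A=10 B=0 C=0)
Step 8: empty(A) -> (A=0 B=0 C=0)
Step 9: fill(B) -> (A=0 B=11 C=0)
Step 10: pour(B -> A) -> (A=10 B=1 C=0)

Answer: 10 1 0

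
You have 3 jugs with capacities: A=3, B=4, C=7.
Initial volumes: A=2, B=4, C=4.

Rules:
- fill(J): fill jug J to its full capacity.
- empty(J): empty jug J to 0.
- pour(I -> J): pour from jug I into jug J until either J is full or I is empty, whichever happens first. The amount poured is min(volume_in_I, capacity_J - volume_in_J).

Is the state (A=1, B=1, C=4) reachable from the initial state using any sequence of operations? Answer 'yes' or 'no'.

Answer: no

Derivation:
BFS explored all 124 reachable states.
Reachable set includes: (0,0,0), (0,0,1), (0,0,2), (0,0,3), (0,0,4), (0,0,5), (0,0,6), (0,0,7), (0,1,0), (0,1,1), (0,1,2), (0,1,3) ...
Target (A=1, B=1, C=4) not in reachable set → no.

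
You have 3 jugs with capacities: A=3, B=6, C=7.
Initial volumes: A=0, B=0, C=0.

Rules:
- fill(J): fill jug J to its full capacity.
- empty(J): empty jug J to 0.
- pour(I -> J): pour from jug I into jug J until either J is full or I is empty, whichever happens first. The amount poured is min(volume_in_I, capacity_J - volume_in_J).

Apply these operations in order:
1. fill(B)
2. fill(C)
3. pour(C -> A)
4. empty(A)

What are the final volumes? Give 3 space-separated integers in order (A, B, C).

Step 1: fill(B) -> (A=0 B=6 C=0)
Step 2: fill(C) -> (A=0 B=6 C=7)
Step 3: pour(C -> A) -> (A=3 B=6 C=4)
Step 4: empty(A) -> (A=0 B=6 C=4)

Answer: 0 6 4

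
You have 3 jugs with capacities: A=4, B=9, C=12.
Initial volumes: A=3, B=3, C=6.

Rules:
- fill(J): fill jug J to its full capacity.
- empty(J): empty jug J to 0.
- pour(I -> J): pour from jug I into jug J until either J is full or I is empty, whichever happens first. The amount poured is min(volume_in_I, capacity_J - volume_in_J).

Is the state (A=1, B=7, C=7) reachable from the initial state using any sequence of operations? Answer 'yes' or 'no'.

BFS explored all 387 reachable states.
Reachable set includes: (0,0,0), (0,0,1), (0,0,2), (0,0,3), (0,0,4), (0,0,5), (0,0,6), (0,0,7), (0,0,8), (0,0,9), (0,0,10), (0,0,11) ...
Target (A=1, B=7, C=7) not in reachable set → no.

Answer: no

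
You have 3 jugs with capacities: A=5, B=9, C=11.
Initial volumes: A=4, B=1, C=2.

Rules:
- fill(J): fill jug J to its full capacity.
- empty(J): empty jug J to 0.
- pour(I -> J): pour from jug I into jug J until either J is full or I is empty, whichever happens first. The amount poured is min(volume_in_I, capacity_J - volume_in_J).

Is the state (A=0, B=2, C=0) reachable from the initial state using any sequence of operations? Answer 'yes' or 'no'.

BFS from (A=4, B=1, C=2):
  1. empty(A) -> (A=0 B=1 C=2)
  2. empty(B) -> (A=0 B=0 C=2)
  3. pour(C -> B) -> (A=0 B=2 C=0)
Target reached → yes.

Answer: yes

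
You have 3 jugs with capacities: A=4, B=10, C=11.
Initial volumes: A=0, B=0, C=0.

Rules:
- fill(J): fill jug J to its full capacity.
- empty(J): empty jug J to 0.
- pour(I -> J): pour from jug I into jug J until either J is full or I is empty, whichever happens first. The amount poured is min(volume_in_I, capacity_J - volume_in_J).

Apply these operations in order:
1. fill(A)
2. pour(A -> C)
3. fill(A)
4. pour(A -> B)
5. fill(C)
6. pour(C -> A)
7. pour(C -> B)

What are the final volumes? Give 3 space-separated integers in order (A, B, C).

Answer: 4 10 1

Derivation:
Step 1: fill(A) -> (A=4 B=0 C=0)
Step 2: pour(A -> C) -> (A=0 B=0 C=4)
Step 3: fill(A) -> (A=4 B=0 C=4)
Step 4: pour(A -> B) -> (A=0 B=4 C=4)
Step 5: fill(C) -> (A=0 B=4 C=11)
Step 6: pour(C -> A) -> (A=4 B=4 C=7)
Step 7: pour(C -> B) -> (A=4 B=10 C=1)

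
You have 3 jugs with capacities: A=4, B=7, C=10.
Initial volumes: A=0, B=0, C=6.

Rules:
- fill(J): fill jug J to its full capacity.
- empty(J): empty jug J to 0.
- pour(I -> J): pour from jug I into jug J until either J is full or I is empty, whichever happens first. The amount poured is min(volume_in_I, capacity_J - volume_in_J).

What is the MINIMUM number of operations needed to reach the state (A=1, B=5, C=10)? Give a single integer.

BFS from (A=0, B=0, C=6). One shortest path:
  1. pour(C -> A) -> (A=4 B=0 C=2)
  2. pour(A -> B) -> (A=0 B=4 C=2)
  3. pour(C -> A) -> (A=2 B=4 C=0)
  4. fill(C) -> (A=2 B=4 C=10)
  5. pour(C -> A) -> (A=4 B=4 C=8)
  6. pour(A -> B) -> (A=1 B=7 C=8)
  7. pour(B -> C) -> (A=1 B=5 C=10)
Reached target in 7 moves.

Answer: 7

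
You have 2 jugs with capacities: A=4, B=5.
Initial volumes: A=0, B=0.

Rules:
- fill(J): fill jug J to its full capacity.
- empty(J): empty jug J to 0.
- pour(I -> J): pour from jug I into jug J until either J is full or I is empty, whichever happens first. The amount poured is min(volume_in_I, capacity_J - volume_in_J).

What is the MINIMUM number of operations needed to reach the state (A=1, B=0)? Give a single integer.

Answer: 4

Derivation:
BFS from (A=0, B=0). One shortest path:
  1. fill(B) -> (A=0 B=5)
  2. pour(B -> A) -> (A=4 B=1)
  3. empty(A) -> (A=0 B=1)
  4. pour(B -> A) -> (A=1 B=0)
Reached target in 4 moves.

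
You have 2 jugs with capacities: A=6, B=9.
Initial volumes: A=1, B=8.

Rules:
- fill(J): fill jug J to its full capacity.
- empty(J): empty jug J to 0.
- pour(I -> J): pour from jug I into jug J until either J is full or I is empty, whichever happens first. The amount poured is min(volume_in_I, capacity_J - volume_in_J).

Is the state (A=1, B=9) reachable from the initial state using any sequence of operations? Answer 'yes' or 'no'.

BFS from (A=1, B=8):
  1. fill(B) -> (A=1 B=9)
Target reached → yes.

Answer: yes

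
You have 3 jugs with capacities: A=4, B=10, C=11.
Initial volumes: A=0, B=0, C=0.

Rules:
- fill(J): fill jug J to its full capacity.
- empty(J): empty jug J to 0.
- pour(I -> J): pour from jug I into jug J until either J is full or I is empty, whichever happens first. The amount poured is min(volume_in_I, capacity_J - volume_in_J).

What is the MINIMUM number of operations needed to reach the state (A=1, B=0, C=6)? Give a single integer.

BFS from (A=0, B=0, C=0). One shortest path:
  1. fill(C) -> (A=0 B=0 C=11)
  2. pour(C -> B) -> (A=0 B=10 C=1)
  3. pour(B -> A) -> (A=4 B=6 C=1)
  4. empty(A) -> (A=0 B=6 C=1)
  5. pour(C -> A) -> (A=1 B=6 C=0)
  6. pour(B -> C) -> (A=1 B=0 C=6)
Reached target in 6 moves.

Answer: 6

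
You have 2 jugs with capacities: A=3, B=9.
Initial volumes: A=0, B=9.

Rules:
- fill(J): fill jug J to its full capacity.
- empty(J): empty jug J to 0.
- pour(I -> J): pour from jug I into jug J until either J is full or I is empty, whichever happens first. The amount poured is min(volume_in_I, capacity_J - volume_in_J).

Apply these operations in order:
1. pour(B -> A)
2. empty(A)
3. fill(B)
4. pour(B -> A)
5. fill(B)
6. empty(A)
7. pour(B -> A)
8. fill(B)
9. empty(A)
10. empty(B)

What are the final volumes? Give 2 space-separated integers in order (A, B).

Step 1: pour(B -> A) -> (A=3 B=6)
Step 2: empty(A) -> (A=0 B=6)
Step 3: fill(B) -> (A=0 B=9)
Step 4: pour(B -> A) -> (A=3 B=6)
Step 5: fill(B) -> (A=3 B=9)
Step 6: empty(A) -> (A=0 B=9)
Step 7: pour(B -> A) -> (A=3 B=6)
Step 8: fill(B) -> (A=3 B=9)
Step 9: empty(A) -> (A=0 B=9)
Step 10: empty(B) -> (A=0 B=0)

Answer: 0 0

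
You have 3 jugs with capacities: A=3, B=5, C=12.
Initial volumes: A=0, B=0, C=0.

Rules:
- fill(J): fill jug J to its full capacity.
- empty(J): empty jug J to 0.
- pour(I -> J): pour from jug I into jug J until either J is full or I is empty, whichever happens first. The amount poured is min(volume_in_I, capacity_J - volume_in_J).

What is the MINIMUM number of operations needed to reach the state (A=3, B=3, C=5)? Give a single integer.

Answer: 5

Derivation:
BFS from (A=0, B=0, C=0). One shortest path:
  1. fill(A) -> (A=3 B=0 C=0)
  2. fill(B) -> (A=3 B=5 C=0)
  3. pour(B -> C) -> (A=3 B=0 C=5)
  4. pour(A -> B) -> (A=0 B=3 C=5)
  5. fill(A) -> (A=3 B=3 C=5)
Reached target in 5 moves.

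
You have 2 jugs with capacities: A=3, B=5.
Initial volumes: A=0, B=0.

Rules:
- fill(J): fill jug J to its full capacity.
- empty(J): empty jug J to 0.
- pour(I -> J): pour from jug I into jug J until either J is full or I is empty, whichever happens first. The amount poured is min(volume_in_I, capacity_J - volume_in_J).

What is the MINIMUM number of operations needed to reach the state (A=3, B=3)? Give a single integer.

Answer: 3

Derivation:
BFS from (A=0, B=0). One shortest path:
  1. fill(A) -> (A=3 B=0)
  2. pour(A -> B) -> (A=0 B=3)
  3. fill(A) -> (A=3 B=3)
Reached target in 3 moves.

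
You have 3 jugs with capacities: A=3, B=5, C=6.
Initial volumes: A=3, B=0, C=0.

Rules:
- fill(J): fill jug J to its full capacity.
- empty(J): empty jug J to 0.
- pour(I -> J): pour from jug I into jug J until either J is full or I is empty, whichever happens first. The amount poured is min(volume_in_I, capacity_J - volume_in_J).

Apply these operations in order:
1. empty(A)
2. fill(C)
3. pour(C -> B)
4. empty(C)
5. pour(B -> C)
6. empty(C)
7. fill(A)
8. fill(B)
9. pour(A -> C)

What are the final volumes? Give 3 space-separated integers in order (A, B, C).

Step 1: empty(A) -> (A=0 B=0 C=0)
Step 2: fill(C) -> (A=0 B=0 C=6)
Step 3: pour(C -> B) -> (A=0 B=5 C=1)
Step 4: empty(C) -> (A=0 B=5 C=0)
Step 5: pour(B -> C) -> (A=0 B=0 C=5)
Step 6: empty(C) -> (A=0 B=0 C=0)
Step 7: fill(A) -> (A=3 B=0 C=0)
Step 8: fill(B) -> (A=3 B=5 C=0)
Step 9: pour(A -> C) -> (A=0 B=5 C=3)

Answer: 0 5 3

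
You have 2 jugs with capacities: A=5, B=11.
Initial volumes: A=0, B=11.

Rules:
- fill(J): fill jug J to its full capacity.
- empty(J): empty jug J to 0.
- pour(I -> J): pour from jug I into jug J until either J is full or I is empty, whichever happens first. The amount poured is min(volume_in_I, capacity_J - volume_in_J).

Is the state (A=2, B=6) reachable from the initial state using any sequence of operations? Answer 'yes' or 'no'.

BFS explored all 32 reachable states.
Reachable set includes: (0,0), (0,1), (0,2), (0,3), (0,4), (0,5), (0,6), (0,7), (0,8), (0,9), (0,10), (0,11) ...
Target (A=2, B=6) not in reachable set → no.

Answer: no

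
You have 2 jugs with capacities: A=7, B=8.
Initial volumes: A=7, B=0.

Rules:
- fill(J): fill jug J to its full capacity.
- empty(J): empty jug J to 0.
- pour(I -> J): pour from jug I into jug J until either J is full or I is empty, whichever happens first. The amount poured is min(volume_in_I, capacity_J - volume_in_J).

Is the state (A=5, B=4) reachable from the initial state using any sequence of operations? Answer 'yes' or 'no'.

BFS explored all 30 reachable states.
Reachable set includes: (0,0), (0,1), (0,2), (0,3), (0,4), (0,5), (0,6), (0,7), (0,8), (1,0), (1,8), (2,0) ...
Target (A=5, B=4) not in reachable set → no.

Answer: no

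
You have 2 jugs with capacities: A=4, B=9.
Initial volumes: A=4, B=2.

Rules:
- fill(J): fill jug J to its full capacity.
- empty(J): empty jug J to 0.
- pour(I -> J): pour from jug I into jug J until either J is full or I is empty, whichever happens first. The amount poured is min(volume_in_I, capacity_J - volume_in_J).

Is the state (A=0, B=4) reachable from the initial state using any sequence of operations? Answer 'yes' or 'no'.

BFS from (A=4, B=2):
  1. empty(B) -> (A=4 B=0)
  2. pour(A -> B) -> (A=0 B=4)
Target reached → yes.

Answer: yes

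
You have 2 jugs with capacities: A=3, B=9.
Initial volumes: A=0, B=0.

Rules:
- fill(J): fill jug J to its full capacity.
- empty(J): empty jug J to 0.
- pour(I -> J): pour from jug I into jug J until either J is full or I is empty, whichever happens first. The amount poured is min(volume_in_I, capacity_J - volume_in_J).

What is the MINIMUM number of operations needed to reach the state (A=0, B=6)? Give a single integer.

BFS from (A=0, B=0). One shortest path:
  1. fill(B) -> (A=0 B=9)
  2. pour(B -> A) -> (A=3 B=6)
  3. empty(A) -> (A=0 B=6)
Reached target in 3 moves.

Answer: 3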